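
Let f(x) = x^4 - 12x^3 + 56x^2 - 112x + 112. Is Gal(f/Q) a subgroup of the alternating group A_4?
The polynomial is irreducible of degree 4 over Q. Its discriminant is 12845056 = 3584^2, a perfect square. A Galois group lies in the alternating group exactly when the discriminant is a square in Q, so the Galois group (A_4) is contained in A_4.

Yes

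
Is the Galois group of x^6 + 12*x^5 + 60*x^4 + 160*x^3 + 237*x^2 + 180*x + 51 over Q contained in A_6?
The polynomial is irreducible of degree 6 over Q. Its discriminant is 419904 = 648^2, a perfect square. A Galois group lies in the alternating group exactly when the discriminant is a square in Q, so the Galois group (A_4) is contained in A_6.

Yes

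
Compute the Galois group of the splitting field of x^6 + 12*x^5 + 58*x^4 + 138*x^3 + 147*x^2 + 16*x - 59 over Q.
S_4 (also written S4+)

The polynomial f is an irreducible sextic over Q, so G = Gal(f/Q) is one of the 16 transitive subgroups 6T1, ..., 6T16 of S_6. The discriminant of f is 95101504 = 9752^2, a perfect square, so G is contained in A_6. The transitive groups of degree 6 contained in A_6 are: A_4 (6T4, order 12), S_4 (6T7, order 24), (C_3 x C_3) : C_4 (6T10, order 36), PSL(2,5) (6T12, order 60), A_6 (6T15, order 360). By Dedekind's theorem, for a prime p not dividing disc(f) the degrees of the irreducible factors of f mod p form the cycle type of an element of G. Factoring f modulo the 79 such primes p <= 421 (skipping 2, 23, 53, which divide the discriminant), each new pattern first appears at: mod 3: f = (x^3 + x^2 + 2)(x^3 + 2x^2 + 2x + 2), pattern 3+3; mod 5: f = (x^2 + 3)(x^4 + 2x^3 + 2x + 2), pattern 4+2; mod 19: f = (x + 1)(x + 10)(x^2 + 6)(x^2 + x + 12), pattern 2+2+1+1; mod 223: f = (x + 17)(x + 41)(x + 84)(x + 155)(x + 176)(x + 208), pattern 1+1+1+1+1+1. No other pattern occurs in this range, so the set of observed cycle types is {3+3, 4+2, 2+2+1+1, 1+1+1+1+1+1}. The candidates containing elements of all these cycle types are S_4 (6T7) of order 24, (C_3 x C_3) : C_4 (6T10) of order 36, A_6 (6T15) of order 360; the others are excluded. The observed types are precisely the cycle types that occur in S_4 (6T7). Each of the other remaining candidates has further cycle types, and by the Chebotarev density theorem the matching factorization patterns would occur for a proportion of primes equal to their share of the group: (C_3 x C_3) : C_4 (6T10) additionally contains elements of type 3+1+1+1 (4 of its 36 elements, about 11% of primes); A_6 (6T15) additionally contains elements of type 5+1, 3+1+1+1 (184 of its 360 elements, about 51% of primes). None of the 79 primes tested shows any such pattern (for each of these groups the chance of that is below 10^-4), which rules them out. Hence G = S_4 (6T7), of order 24.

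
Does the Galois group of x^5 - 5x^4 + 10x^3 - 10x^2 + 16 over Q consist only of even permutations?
The polynomial is irreducible of degree 5 over Q. Its discriminant is 64000000 = 8000^2, a perfect square. A Galois group lies in the alternating group exactly when the discriminant is a square in Q, so the Galois group (D_5) is contained in A_5.

Yes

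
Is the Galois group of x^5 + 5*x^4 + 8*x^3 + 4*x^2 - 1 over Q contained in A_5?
No

The polynomial is irreducible of degree 5 over Q. Its discriminant is 2869, which is not a perfect square. A Galois group lies in the alternating group exactly when the discriminant is a square in Q, so the Galois group (S_5) is not contained in A_5.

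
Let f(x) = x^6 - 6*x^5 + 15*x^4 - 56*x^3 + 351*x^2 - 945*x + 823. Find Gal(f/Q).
The polynomial f is an irreducible sextic over Q, so G = Gal(f/Q) is one of the 16 transitive subgroups 6T1, ..., 6T16 of S_6. The discriminant of f is -2200994196714027, which is not a perfect square, so G is not contained in A_6. The transitive groups of degree 6 not contained in A_6 are: C_6 (6T1, order 6), S_3 (6T2, order 6), D_6 (6T3, order 12), C_3 x S_3 (6T5, order 18), A_4 x C_2 (6T6, order 24), S_4 (6T8, order 24), S_3 x S_3 (6T9, order 36), S_4 x C_2 (6T11, order 48), (S_3 x S_3) : C_2 (6T13, order 72), PGL(2,5) (6T14, order 120), S_6 (6T16, order 720). By Dedekind's theorem, for a prime p not dividing disc(f) the degrees of the irreducible factors of f mod p form the cycle type of an element of G. Factoring f modulo the 25 such primes p <= 127 (skipping 3, 11, 13, 17, 43, 109, which divide the discriminant), each new pattern first appears at: mod 2: f = (x^6 + x^4 + x^2 + x + 1), pattern 6; mod 7: f = (x + 2)(x^2 + 3x + 6)(x^3 + 3x^2 + 2x + 5), pattern 3+2+1; mod 23: f = (x^2 + 19x + 20)(x^4 + 21x^3 + 10x^2 + x + 17), pattern 4+2; mod 31: f = (x + 12)(x + 26)(x^2 + 4x + 29)(x^2 + 14x + 19), pattern 2+2+1+1; mod 61: f = (x + 7)(x + 18)(x + 32)(x + 60)(x^2 + 60x + 56), pattern 2+1+1+1+1; mod 97: f = (x + 22)(x + 71)(x + 79)(x^3 + 16x^2 + 91x + 38), pattern 3+1+1+1; mod 113: f = (x^2 + 28x + 45)(x^2 + 93x + 4)(x^2 + 99x + 73), pattern 2+2+2; mod 127: f = (x^3 + 7x^2 + 106x + 7)(x^3 + 114x^2 + 45), pattern 3+3. No other pattern occurs in this range, so the set of observed cycle types is {6, 3+2+1, 4+2, 2+2+1+1, 2+1+1+1+1, 3+1+1+1, 2+2+2, 3+3}. The candidates containing elements of all these cycle types are (S_3 x S_3) : C_2 (6T13) of order 72, S_6 (6T16) of order 720; the others are excluded. The observed types are precisely the cycle types that occur in (S_3 x S_3) : C_2 (6T13) (apart from the identity). Each of the other remaining candidates has further cycle types, and by the Chebotarev density theorem the matching factorization patterns would occur for a proportion of primes equal to their share of the group: S_6 (6T16) additionally contains elements of type 5+1, 4+1+1 (234 of its 720 elements, about 32% of primes). None of the 25 primes tested shows any such pattern (for each of these groups the chance of that is below 10^-4), which rules them out. Hence G = (S_3 x S_3) : C_2 (6T13), of order 72.

(S_3 x S_3) : C_2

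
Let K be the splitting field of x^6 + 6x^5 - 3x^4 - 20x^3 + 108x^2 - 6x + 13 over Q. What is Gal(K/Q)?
The polynomial f is an irreducible sextic over Q, so G = Gal(f/Q) is one of the 16 transitive subgroups 6T1, ..., 6T16 of S_6. The discriminant of f is -391955289743808, which is not a perfect square, so G is not contained in A_6. The transitive groups of degree 6 not contained in A_6 are: C_6 (6T1, order 6), S_3 (6T2, order 6), D_6 (6T3, order 12), C_3 x S_3 (6T5, order 18), A_4 x C_2 (6T6, order 24), S_4 (6T8, order 24), S_3 x S_3 (6T9, order 36), S_4 x C_2 (6T11, order 48), (S_3 x S_3) : C_2 (6T13, order 72), PGL(2,5) (6T14, order 120), S_6 (6T16, order 720). By Dedekind's theorem, for a prime p not dividing disc(f) the degrees of the irreducible factors of f mod p form the cycle type of an element of G. Factoring f modulo the 21 such primes p <= 89 (skipping 2, 3, 7, which divide the discriminant), each new pattern first appears at: mod 5: f = (x^6 + x^5 + 2x^4 + 3x^2 + 4x + 3), pattern 6; mod 11: f = (x + 10)(x^5 + 7x^4 + 4x^3 + 6x^2 + 4x + 9), pattern 5+1; mod 13: f = (x)(x + 11)(x^4 + 8x^3 + 6x + 3), pattern 4+1+1; mod 23: f = (x + 16)(x + 18)(x^2 + 3x + 12)(x^2 + 15x + 6), pattern 2+2+1+1; mod 43: f = (x^3 + 20x^2 + 28x + 3)(x^3 + 29x^2 + 34x + 33), pattern 3+3; mod 61: f = (x^2 + 14x + 57)(x^2 + 17x + 33)(x^2 + 36x + 17), pattern 2+2+2. No other pattern occurs in this range, so the set of observed cycle types is {6, 5+1, 4+1+1, 2+2+1+1, 3+3, 2+2+2}. The candidates containing elements of all these cycle types are PGL(2,5) (6T14) of order 120, S_6 (6T16) of order 720; the others are excluded. The observed types are precisely the cycle types that occur in PGL(2,5) (6T14) (apart from the identity). Each of the other remaining candidates has further cycle types, and by the Chebotarev density theorem the matching factorization patterns would occur for a proportion of primes equal to their share of the group: S_6 (6T16) additionally contains elements of type 4+2, 3+2+1, 3+1+1+1, 2+1+1+1+1 (265 of its 720 elements, about 37% of primes). None of the 21 primes tested shows any such pattern (for each of these groups the chance of that is below 10^-4), which rules them out. Hence G = PGL(2,5) (6T14), of order 120.

PGL(2,5)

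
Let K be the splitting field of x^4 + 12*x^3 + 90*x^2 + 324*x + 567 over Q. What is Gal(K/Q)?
The polynomial is an irreducible quartic over Q and its discriminant is 1088391168, which is not a perfect square, so the Galois group is not contained in A_4. The resolvent cubic y^3 - 90*y^2 + 1620*y + 17496 has exactly one rational root, so the Galois group is C_4 or D_4. The quartic becomes reducible over Q(sqrt(disc)), so the group is C_4.

C_4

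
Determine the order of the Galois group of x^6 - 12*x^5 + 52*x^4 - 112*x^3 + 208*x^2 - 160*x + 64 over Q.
720

The degree of the splitting field over Q equals the order of the Galois group, so first determine the group. The polynomial f is an irreducible sextic over Q, so G = Gal(f/Q) is one of the 16 transitive subgroups 6T1, ..., 6T16 of S_6. The discriminant of f is -5655667696205824, which is not a perfect square, so G is not contained in A_6. The transitive groups of degree 6 not contained in A_6 are: C_6 (6T1, order 6), S_3 (6T2, order 6), D_6 (6T3, order 12), C_3 x S_3 (6T5, order 18), A_4 x C_2 (6T6, order 24), S_4 (6T8, order 24), S_3 x S_3 (6T9, order 36), S_4 x C_2 (6T11, order 48), (S_3 x S_3) : C_2 (6T13, order 72), PGL(2,5) (6T14, order 120), S_6 (6T16, order 720). By Dedekind's theorem, for a prime p not dividing disc(f) the degrees of the irreducible factors of f mod p form the cycle type of an element of G. Factoring f modulo the 3 such primes p <= 7 (skipping 2, which divides the discriminant), each new pattern first appears at: mod 3: f = (x + 1)(x^2 + 1)(x^3 + 2x^2 + x + 1), pattern 3+2+1; mod 5: f = (x^3 + x + 4)(x^3 + 3x^2 + x + 1), pattern 3+3; mod 7: f = (x + 1)(x^5 + x^4 + 2x^3 + 5x^2 + 1), pattern 5+1. No other pattern occurs in this range, so the set of observed cycle types is {3+2+1, 3+3, 5+1}. Among the candidates above, the only group containing elements of all these cycle types is S_6 (6T16); every other candidate lacks at least one of them. Hence G = S_6 (6T16), of order 720. The Galois group S_6 (6T16) has order 720, so the splitting field has degree 720 over Q.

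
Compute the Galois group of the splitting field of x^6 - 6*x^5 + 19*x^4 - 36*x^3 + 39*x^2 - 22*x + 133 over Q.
The polynomial f is an irreducible sextic over Q, so G = Gal(f/Q) is one of the 16 transitive subgroups 6T1, ..., 6T16 of S_6. The discriminant of f is -1849378557919232, which is not a perfect square, so G is not contained in A_6. The transitive groups of degree 6 not contained in A_6 are: C_6 (6T1, order 6), S_3 (6T2, order 6), D_6 (6T3, order 12), C_3 x S_3 (6T5, order 18), A_4 x C_2 (6T6, order 24), S_4 (6T8, order 24), S_3 x S_3 (6T9, order 36), S_4 x C_2 (6T11, order 48), (S_3 x S_3) : C_2 (6T13, order 72), PGL(2,5) (6T14, order 120), S_6 (6T16, order 720). By Dedekind's theorem, for a prime p not dividing disc(f) the degrees of the irreducible factors of f mod p form the cycle type of an element of G. Factoring f modulo the 29 such primes p <= 127 (skipping 2, 29, which divide the discriminant), each new pattern first appears at: mod 3: f = (x^3 + x^2 + 2x + 1)(x^3 + 2x^2 + 1), pattern 3+3; mod 5: f = (x^6 + 4x^5 + 4x^4 + 4x^3 + 4x^2 + 3x + 3), pattern 6; mod 7: f = (x)(x + 5)(x^4 + 3x^3 + 4x^2 + 4), pattern 4+1+1; mod 17: f = (x + 6)(x + 9)(x^2 + 2x + 6)(x^2 + 11x + 14), pattern 2+2+1+1; mod 23: f = (x^2 + x + 8)(x^2 + 18x + 14)(x^2 + 21x + 17), pattern 2+2+2; mod 67: f = (x^2 + 65x + 57)(x^4 + 63x^3 + 21x^2 + 33x + 47), pattern 4+2; mod 127: f = (x + 6)(x + 46)(x + 79)(x + 119)(x^2 + 125x + 104), pattern 2+1+1+1+1. No other pattern occurs in this range, so the set of observed cycle types is {3+3, 6, 4+1+1, 2+2+1+1, 2+2+2, 4+2, 2+1+1+1+1}. The candidates containing elements of all these cycle types are S_4 x C_2 (6T11) of order 48, S_6 (6T16) of order 720; the others are excluded. The observed types are precisely the cycle types that occur in S_4 x C_2 (6T11) (apart from the identity). Each of the other remaining candidates has further cycle types, and by the Chebotarev density theorem the matching factorization patterns would occur for a proportion of primes equal to their share of the group: S_6 (6T16) additionally contains elements of type 5+1, 3+2+1, 3+1+1+1 (304 of its 720 elements, about 42% of primes). None of the 29 primes tested shows any such pattern (for each of these groups the chance of that is below 10^-4), which rules them out. Hence G = S_4 x C_2 (6T11), of order 48.

S_4 x C_2 (also written S4xC2)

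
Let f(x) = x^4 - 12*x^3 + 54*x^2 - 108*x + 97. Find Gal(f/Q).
V_4 (also written V4)

The polynomial is an irreducible quartic over Q and its discriminant is 1048576 = 1024^2, a perfect square, so the Galois group is contained in A_4. The resolvent cubic y^3 - 54*y^2 + 908*y - 4680 splits completely over Q, which gives the Klein four-group V_4.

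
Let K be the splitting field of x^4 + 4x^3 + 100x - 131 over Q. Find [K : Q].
8

The degree of the splitting field over Q equals the order of the Galois group, so first determine the group. The polynomial is an irreducible quartic over Q and its discriminant is -4842332928, which is not a perfect square, so the Galois group is not contained in A_4. The resolvent cubic y^3 + 924*y - 7904 has exactly one rational root, so the Galois group is C_4 or D_4. The quartic remains irreducible over Q(sqrt(disc)), so the group is D_4. The Galois group D_4 (4T3) has order 8, so the splitting field has degree 8 over Q.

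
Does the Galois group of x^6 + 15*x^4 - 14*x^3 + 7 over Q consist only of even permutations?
The polynomial is irreducible of degree 6 over Q. Its discriminant is -5217636731328, which is not a perfect square. A Galois group lies in the alternating group exactly when the discriminant is a square in Q, so the Galois group (PGL(2,5)) is not contained in A_6.

No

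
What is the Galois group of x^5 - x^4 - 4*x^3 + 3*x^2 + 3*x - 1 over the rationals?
The polynomial f is an irreducible quintic over Q, so G = Gal(f/Q) is a transitive subgroup of S_5: one of C_5 (5T1, order 5), D_5 (5T2, order 10), F_20 (5T3, order 20), A_5 (5T4, order 60) or S_5 (5T5, order 120). The discriminant of f is 14641 = 121^2, a perfect square, so G is contained in A_5. The transitive groups of degree 5 contained in A_5 are: C_5 (5T1, order 5), D_5 (5T2, order 10), A_5 (5T4, order 60). By Dedekind's theorem, for a prime p not dividing disc(f) the degrees of the irreducible factors of f mod p form the cycle type of an element of G. Factoring f modulo the 14 such primes p <= 47 (skipping 11, which divides the discriminant), each new pattern first appears at: mod 2: f = (x^5 + x^4 + x^2 + x + 1), pattern 5; mod 23: f = (x + 4)(x + 6)(x + 10)(x + 11)(x + 14), pattern 1+1+1+1+1. No other pattern occurs in this range, so the set of observed cycle types is {5, 1+1+1+1+1}. The candidates containing elements of all these cycle types are C_5 (5T1) of order 5, D_5 (5T2) of order 10, A_5 (5T4) of order 60; the others are excluded. The observed types are precisely the cycle types that occur in C_5 (5T1). Each of the other remaining candidates has further cycle types, and by the Chebotarev density theorem the matching factorization patterns would occur for a proportion of primes equal to their share of the group: D_5 (5T2) additionally contains elements of type 2+2+1 (5 of its 10 elements, about 50% of primes); A_5 (5T4) additionally contains elements of type 3+1+1, 2+2+1 (35 of its 60 elements, about 58% of primes). None of the 14 primes tested shows any such pattern (for each of these groups the chance of that is below 10^-4), which rules them out. Hence G = C_5 (5T1), of order 5.

C_5, the cyclic group of order 5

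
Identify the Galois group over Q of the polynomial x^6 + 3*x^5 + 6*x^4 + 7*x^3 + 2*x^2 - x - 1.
The polynomial f is an irreducible sextic over Q, so G = Gal(f/Q) is one of the 16 transitive subgroups 6T1, ..., 6T16 of S_6. The discriminant of f is 810448, which is not a perfect square, so G is not contained in A_6. The transitive groups of degree 6 not contained in A_6 are: C_6 (6T1, order 6), S_3 (6T2, order 6), D_6 (6T3, order 12), C_3 x S_3 (6T5, order 18), A_4 x C_2 (6T6, order 24), S_4 (6T8, order 24), S_3 x S_3 (6T9, order 36), S_4 x C_2 (6T11, order 48), (S_3 x S_3) : C_2 (6T13, order 72), PGL(2,5) (6T14, order 120), S_6 (6T16, order 720). By Dedekind's theorem, for a prime p not dividing disc(f) the degrees of the irreducible factors of f mod p form the cycle type of an element of G. Factoring f modulo the 22 such primes p <= 89 (skipping 2, 37, which divide the discriminant), each new pattern first appears at: mod 3: f = (x^3 + x^2 + 2)(x^3 + 2x^2 + x + 1), pattern 3+3; mod 5: f = (x^2 + 3)(x^2 + x + 2)(x^2 + 2x + 4), pattern 2+2+2; mod 17: f = (x + 2)(x + 16)(x^4 + 2x^3 + 6x^2 + 5x + 9), pattern 4+1+1; mod 67: f = (x + 5)(x + 63)(x^2 + x + 40)(x^2 + x + 50), pattern 2+2+1+1. No other pattern occurs in this range, so the set of observed cycle types is {3+3, 2+2+2, 4+1+1, 2+2+1+1}. The candidates containing elements of all these cycle types are S_4 (6T8) of order 24, S_4 x C_2 (6T11) of order 48, PGL(2,5) (6T14) of order 120, S_6 (6T16) of order 720; the others are excluded. The observed types are precisely the cycle types that occur in S_4 (6T8) (apart from the identity). Each of the other remaining candidates has further cycle types, and by the Chebotarev density theorem the matching factorization patterns would occur for a proportion of primes equal to their share of the group: S_4 x C_2 (6T11) additionally contains elements of type 6, 4+2, 2+1+1+1+1 (17 of its 48 elements, about 35% of primes); PGL(2,5) (6T14) additionally contains elements of type 6, 5+1 (44 of its 120 elements, about 37% of primes); S_6 (6T16) additionally contains elements of type 6, 5+1, 4+2, 3+2+1, 3+1+1+1, 2+1+1+1+1 (529 of its 720 elements, about 73% of primes). None of the 22 primes tested shows any such pattern (for each of these groups the chance of that is below 10^-4), which rules them out. Hence G = S_4 (6T8), of order 24.

S_4 (order 24)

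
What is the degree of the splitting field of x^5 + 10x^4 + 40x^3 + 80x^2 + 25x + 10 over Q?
60

The degree of the splitting field over Q equals the order of the Galois group, so first determine the group. The polynomial f is an irreducible quintic over Q, so G = Gal(f/Q) is a transitive subgroup of S_5: one of C_5 (5T1, order 5), D_5 (5T2, order 10), F_20 (5T3, order 20), A_5 (5T4, order 60) or S_5 (5T5, order 120). The discriminant of f is 58564000000 = 242000^2, a perfect square, so G is contained in A_5. The transitive groups of degree 5 contained in A_5 are: C_5 (5T1, order 5), D_5 (5T2, order 10), A_5 (5T4, order 60). By Dedekind's theorem, for a prime p not dividing disc(f) the degrees of the irreducible factors of f mod p form the cycle type of an element of G. Factoring f modulo the 3 such primes p <= 13 (skipping 2, 5, 11, which divide the discriminant), each new pattern first appears at: mod 3: f = (x^5 + x^4 + x^3 + 2x^2 + x + 1), pattern 5; mod 13: f = (x + 8)(x + 10)(x^3 + 5x^2 + 5), pattern 3+1+1. No other pattern occurs in this range, so the set of observed cycle types is {5, 3+1+1}. Among the candidates above, the only group containing elements of all these cycle types is A_5 (5T4) — each of C_5 (5T1), D_5 (5T2) lacks at least one of them. Hence G = A_5 (5T4), of order 60. The Galois group A_5 (5T4) has order 60, so the splitting field has degree 60 over Q.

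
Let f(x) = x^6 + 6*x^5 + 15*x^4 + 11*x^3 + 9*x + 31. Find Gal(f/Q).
The polynomial f is an irreducible sextic over Q, so G = Gal(f/Q) is one of the 16 transitive subgroups 6T1, ..., 6T16 of S_6. The discriminant of f is -945145936107, which is not a perfect square, so G is not contained in A_6. The transitive groups of degree 6 not contained in A_6 are: C_6 (6T1, order 6), S_3 (6T2, order 6), D_6 (6T3, order 12), C_3 x S_3 (6T5, order 18), A_4 x C_2 (6T6, order 24), S_4 (6T8, order 24), S_3 x S_3 (6T9, order 36), S_4 x C_2 (6T11, order 48), (S_3 x S_3) : C_2 (6T13, order 72), PGL(2,5) (6T14, order 120), S_6 (6T16, order 720). By Dedekind's theorem, for a prime p not dividing disc(f) the degrees of the irreducible factors of f mod p form the cycle type of an element of G. Factoring f modulo the 27 such primes p <= 127 (skipping 3, 17, 19, 43, which divide the discriminant), each new pattern first appears at: mod 2: f = (x^6 + x^4 + x^3 + x + 1), pattern 6; mod 7: f = (x + 1)(x^2 + 2x + 5)(x^3 + 3x^2 + 6x + 2), pattern 3+2+1; mod 11: f = (x^2 + 9)(x^4 + 6x^3 + 6x^2 + x + 1), pattern 4+2; mod 13: f = (x + 8)(x + 10)(x^2 + 6x + 7)(x^2 + 8x + 5), pattern 2+2+1+1; mod 61: f = (x + 13)(x + 27)(x + 42)(x + 56)(x^2 + 51x + 18), pattern 2+1+1+1+1; mod 97: f = (x + 39)(x + 73)(x + 85)(x^3 + 3x^2 + 55x + 13), pattern 3+1+1+1; mod 113: f = (x^2 + 2x + 38)(x^2 + 54x + 86)(x^2 + 63x + 97), pattern 2+2+2; mod 127: f = (x^3 + 3x^2 + 52x + 26)(x^3 + 3x^2 + 81x + 94), pattern 3+3. No other pattern occurs in this range, so the set of observed cycle types is {6, 3+2+1, 4+2, 2+2+1+1, 2+1+1+1+1, 3+1+1+1, 2+2+2, 3+3}. The candidates containing elements of all these cycle types are (S_3 x S_3) : C_2 (6T13) of order 72, S_6 (6T16) of order 720; the others are excluded. The observed types are precisely the cycle types that occur in (S_3 x S_3) : C_2 (6T13) (apart from the identity). Each of the other remaining candidates has further cycle types, and by the Chebotarev density theorem the matching factorization patterns would occur for a proportion of primes equal to their share of the group: S_6 (6T16) additionally contains elements of type 5+1, 4+1+1 (234 of its 720 elements, about 32% of primes). None of the 27 primes tested shows any such pattern (for each of these groups the chance of that is below 10^-4), which rules them out. Hence G = (S_3 x S_3) : C_2 (6T13), of order 72.

(S_3 x S_3) : C_2 (order 72)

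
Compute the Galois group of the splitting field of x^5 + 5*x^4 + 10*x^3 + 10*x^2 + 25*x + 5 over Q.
A_5, the alternating group on 5 letters

The polynomial f is an irreducible quintic over Q, so G = Gal(f/Q) is a transitive subgroup of S_5: one of C_5 (5T1, order 5), D_5 (5T2, order 10), F_20 (5T3, order 20), A_5 (5T4, order 60) or S_5 (5T5, order 120). The discriminant of f is 1024000000 = 32000^2, a perfect square, so G is contained in A_5. The transitive groups of degree 5 contained in A_5 are: C_5 (5T1, order 5), D_5 (5T2, order 10), A_5 (5T4, order 60). By Dedekind's theorem, for a prime p not dividing disc(f) the degrees of the irreducible factors of f mod p form the cycle type of an element of G. Factoring f modulo the 2 such primes p <= 7 (skipping 2, 5, which divide the discriminant), each new pattern first appears at: mod 3: f = (x^5 + 2x^4 + x^3 + x^2 + x + 2), pattern 5; mod 7: f = (x + 5)(x + 6)(x^3 + x^2 + 4x + 6), pattern 3+1+1. No other pattern occurs in this range, so the set of observed cycle types is {5, 3+1+1}. Among the candidates above, the only group containing elements of all these cycle types is A_5 (5T4) — each of C_5 (5T1), D_5 (5T2) lacks at least one of them. Hence G = A_5 (5T4), of order 60.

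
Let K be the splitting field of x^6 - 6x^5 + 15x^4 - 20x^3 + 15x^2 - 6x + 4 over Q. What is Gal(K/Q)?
6T2: S_3

The polynomial f is an irreducible sextic over Q, so G = Gal(f/Q) is one of the 16 transitive subgroups 6T1, ..., 6T16 of S_6. The discriminant of f is -11337408, which is not a perfect square, so G is not contained in A_6. The transitive groups of degree 6 not contained in A_6 are: C_6 (6T1, order 6), S_3 (6T2, order 6), D_6 (6T3, order 12), C_3 x S_3 (6T5, order 18), A_4 x C_2 (6T6, order 24), S_4 (6T8, order 24), S_3 x S_3 (6T9, order 36), S_4 x C_2 (6T11, order 48), (S_3 x S_3) : C_2 (6T13, order 72), PGL(2,5) (6T14, order 120), S_6 (6T16, order 720). By Dedekind's theorem, for a prime p not dividing disc(f) the degrees of the irreducible factors of f mod p form the cycle type of an element of G. Factoring f modulo the 23 such primes p <= 97 (skipping 2, 3, which divide the discriminant), each new pattern first appears at: mod 5: f = (x^2 + 2x + 4)(x^2 + 3x + 3)(x^2 + 4x + 2), pattern 2+2+2; mod 7: f = (x^3 + 4x^2 + 3x + 1)(x^3 + 4x^2 + 3x + 4), pattern 3+3; mod 61: f = (x + 2)(x + 18)(x + 21)(x + 38)(x + 41)(x + 57), pattern 1+1+1+1+1+1. No other pattern occurs in this range, so the set of observed cycle types is {2+2+2, 3+3, 1+1+1+1+1+1}. The candidates containing elements of all these cycle types are C_6 (6T1) of order 6, S_3 (6T2) of order 6, D_6 (6T3) of order 12, C_3 x S_3 (6T5) of order 18, A_4 x C_2 (6T6) of order 24, S_4 (6T8) of order 24, S_3 x S_3 (6T9) of order 36, S_4 x C_2 (6T11) of order 48, (S_3 x S_3) : C_2 (6T13) of order 72, PGL(2,5) (6T14) of order 120, S_6 (6T16) of order 720; the others are excluded. The observed types are precisely the cycle types that occur in S_3 (6T2). Each of the other remaining candidates has further cycle types, and by the Chebotarev density theorem the matching factorization patterns would occur for a proportion of primes equal to their share of the group: C_6 (6T1) additionally contains elements of type 6 (2 of its 6 elements, about 33% of primes); D_6 (6T3) additionally contains elements of type 6, 2+2+1+1 (5 of its 12 elements, about 42% of primes); C_3 x S_3 (6T5) additionally contains elements of type 6, 3+1+1+1 (10 of its 18 elements, about 56% of primes); A_4 x C_2 (6T6) additionally contains elements of type 6, 2+2+1+1, 2+1+1+1+1 (14 of its 24 elements, about 58% of primes); S_4 (6T8) additionally contains elements of type 4+1+1, 2+2+1+1 (9 of its 24 elements, about 38% of primes); S_3 x S_3 (6T9) additionally contains elements of type 6, 3+1+1+1, 2+2+1+1 (25 of its 36 elements, about 69% of primes); S_4 x C_2 (6T11) additionally contains elements of type 6, 4+2, 4+1+1, 2+2+1+1, 2+1+1+1+1 (32 of its 48 elements, about 67% of primes); (S_3 x S_3) : C_2 (6T13) additionally contains elements of type 6, 4+2, 3+2+1, 3+1+1+1, 2+2+1+1, 2+1+1+1+1 (61 of its 72 elements, about 85% of primes); PGL(2,5) (6T14) additionally contains elements of type 6, 5+1, 4+1+1, 2+2+1+1 (89 of its 120 elements, about 74% of primes); S_6 (6T16) additionally contains elements of type 6, 5+1, 4+2, 4+1+1, 3+2+1, 3+1+1+1, 2+2+1+1, 2+1+1+1+1 (664 of its 720 elements, about 92% of primes). None of the 23 primes tested shows any such pattern (for each of these groups the chance of that is below 10^-4), which rules them out. Hence G = S_3 (6T2), of order 6.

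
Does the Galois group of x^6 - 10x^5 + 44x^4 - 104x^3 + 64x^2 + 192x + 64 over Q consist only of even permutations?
Yes

The polynomial is irreducible of degree 6 over Q. Its discriminant is 564385546240000 = 23756800^2, a perfect square. A Galois group lies in the alternating group exactly when the discriminant is a square in Q, so the Galois group ((C_3 x C_3) : C_4) is contained in A_6.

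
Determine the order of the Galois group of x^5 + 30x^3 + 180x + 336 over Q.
The degree of the splitting field over Q equals the order of the Galois group, so first determine the group. The polynomial f is an irreducible quintic over Q, so G = Gal(f/Q) is a transitive subgroup of S_5: one of C_5 (5T1, order 5), D_5 (5T2, order 10), F_20 (5T3, order 20), A_5 (5T4, order 60) or S_5 (5T5, order 120). The discriminant of f is 64800000000000, which is not a perfect square, so G is not contained in A_5. The transitive groups of degree 5 not contained in A_5 are: F_20 (5T3, order 20), S_5 (5T5, order 120). By Dedekind's theorem, for a prime p not dividing disc(f) the degrees of the irreducible factors of f mod p form the cycle type of an element of G. Factoring f modulo the 18 such primes p <= 73 (skipping 2, 3, 5, which divide the discriminant), each new pattern first appears at: mod 7: f = (x)(x^4 + 2x^2 + 5), pattern 4+1; mod 11: f = (x + 9)(x^2 + 5x + 7)(x^2 + 8x + 9), pattern 2+2+1; mod 19: f = (x^5 + 11x^3 + 9x + 13), pattern 5. No other pattern occurs in this range, so the set of observed cycle types is {4+1, 2+2+1, 5}. The candidates containing elements of all these cycle types are F_20 (5T3) of order 20, S_5 (5T5) of order 120; the others are excluded. The observed types are precisely the cycle types that occur in F_20 (5T3) (apart from the identity). Each of the other remaining candidates has further cycle types, and by the Chebotarev density theorem the matching factorization patterns would occur for a proportion of primes equal to their share of the group: S_5 (5T5) additionally contains elements of type 3+2, 3+1+1, 2+1+1+1 (50 of its 120 elements, about 42% of primes). None of the 18 primes tested shows any such pattern (for each of these groups the chance of that is below 10^-4), which rules them out. Hence G = F_20 (5T3), of order 20. The Galois group F_20 (5T3) has order 20, so the splitting field has degree 20 over Q.

20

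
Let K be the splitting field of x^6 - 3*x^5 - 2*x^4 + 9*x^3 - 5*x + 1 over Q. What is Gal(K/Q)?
6T2: S_3

The polynomial f is an irreducible sextic over Q, so G = Gal(f/Q) is one of the 16 transitive subgroups 6T1, ..., 6T16 of S_6. The discriminant of f is 810448, which is not a perfect square, so G is not contained in A_6. The transitive groups of degree 6 not contained in A_6 are: C_6 (6T1, order 6), S_3 (6T2, order 6), D_6 (6T3, order 12), C_3 x S_3 (6T5, order 18), A_4 x C_2 (6T6, order 24), S_4 (6T8, order 24), S_3 x S_3 (6T9, order 36), S_4 x C_2 (6T11, order 48), (S_3 x S_3) : C_2 (6T13, order 72), PGL(2,5) (6T14, order 120), S_6 (6T16, order 720). By Dedekind's theorem, for a prime p not dividing disc(f) the degrees of the irreducible factors of f mod p form the cycle type of an element of G. Factoring f modulo the 23 such primes p <= 97 (skipping 2, 37, which divide the discriminant), each new pattern first appears at: mod 3: f = (x^3 + x^2 + 2)(x^3 + 2x^2 + 2x + 2), pattern 3+3; mod 5: f = (x^2 + 2)(x^2 + 3x + 3)(x^2 + 4x + 1), pattern 2+2+2; mod 67: f = (x + 2)(x + 18)(x + 30)(x + 36)(x + 48)(x + 64), pattern 1+1+1+1+1+1. No other pattern occurs in this range, so the set of observed cycle types is {3+3, 2+2+2, 1+1+1+1+1+1}. The candidates containing elements of all these cycle types are C_6 (6T1) of order 6, S_3 (6T2) of order 6, D_6 (6T3) of order 12, C_3 x S_3 (6T5) of order 18, A_4 x C_2 (6T6) of order 24, S_4 (6T8) of order 24, S_3 x S_3 (6T9) of order 36, S_4 x C_2 (6T11) of order 48, (S_3 x S_3) : C_2 (6T13) of order 72, PGL(2,5) (6T14) of order 120, S_6 (6T16) of order 720; the others are excluded. The observed types are precisely the cycle types that occur in S_3 (6T2). Each of the other remaining candidates has further cycle types, and by the Chebotarev density theorem the matching factorization patterns would occur for a proportion of primes equal to their share of the group: C_6 (6T1) additionally contains elements of type 6 (2 of its 6 elements, about 33% of primes); D_6 (6T3) additionally contains elements of type 6, 2+2+1+1 (5 of its 12 elements, about 42% of primes); C_3 x S_3 (6T5) additionally contains elements of type 6, 3+1+1+1 (10 of its 18 elements, about 56% of primes); A_4 x C_2 (6T6) additionally contains elements of type 6, 2+2+1+1, 2+1+1+1+1 (14 of its 24 elements, about 58% of primes); S_4 (6T8) additionally contains elements of type 4+1+1, 2+2+1+1 (9 of its 24 elements, about 38% of primes); S_3 x S_3 (6T9) additionally contains elements of type 6, 3+1+1+1, 2+2+1+1 (25 of its 36 elements, about 69% of primes); S_4 x C_2 (6T11) additionally contains elements of type 6, 4+2, 4+1+1, 2+2+1+1, 2+1+1+1+1 (32 of its 48 elements, about 67% of primes); (S_3 x S_3) : C_2 (6T13) additionally contains elements of type 6, 4+2, 3+2+1, 3+1+1+1, 2+2+1+1, 2+1+1+1+1 (61 of its 72 elements, about 85% of primes); PGL(2,5) (6T14) additionally contains elements of type 6, 5+1, 4+1+1, 2+2+1+1 (89 of its 120 elements, about 74% of primes); S_6 (6T16) additionally contains elements of type 6, 5+1, 4+2, 4+1+1, 3+2+1, 3+1+1+1, 2+2+1+1, 2+1+1+1+1 (664 of its 720 elements, about 92% of primes). None of the 23 primes tested shows any such pattern (for each of these groups the chance of that is below 10^-4), which rules them out. Hence G = S_3 (6T2), of order 6.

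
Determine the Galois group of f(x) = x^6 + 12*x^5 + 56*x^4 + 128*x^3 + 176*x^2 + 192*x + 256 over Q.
The polynomial f is an irreducible sextic over Q, so G = Gal(f/Q) is one of the 16 transitive subgroups 6T1, ..., 6T16 of S_6. The discriminant of f is -5497558138880000, which is not a perfect square, so G is not contained in A_6. The transitive groups of degree 6 not contained in A_6 are: C_6 (6T1, order 6), S_3 (6T2, order 6), D_6 (6T3, order 12), C_3 x S_3 (6T5, order 18), A_4 x C_2 (6T6, order 24), S_4 (6T8, order 24), S_3 x S_3 (6T9, order 36), S_4 x C_2 (6T11, order 48), (S_3 x S_3) : C_2 (6T13, order 72), PGL(2,5) (6T14, order 120), S_6 (6T16, order 720). By Dedekind's theorem, for a prime p not dividing disc(f) the degrees of the irreducible factors of f mod p form the cycle type of an element of G. Factoring f modulo the 22 such primes p <= 89 (skipping 2, 5, which divide the discriminant), each new pattern first appears at: mod 3: f = (x^3 + x^2 + x + 2)(x^3 + 2x^2 + 2x + 2), pattern 3+3; mod 7: f = (x^2 + 2x + 3)(x^2 + 4x + 5)(x^2 + 6x + 4), pattern 2+2+2; mod 13: f = (x + 7)(x + 10)(x^4 + 8x^3 + 6x^2 + 12x + 7), pattern 4+1+1; mod 43: f = (x + 21)(x + 26)(x^2 + 4x + 1)(x^2 + 4x + 20), pattern 2+2+1+1. No other pattern occurs in this range, so the set of observed cycle types is {3+3, 2+2+2, 4+1+1, 2+2+1+1}. The candidates containing elements of all these cycle types are S_4 (6T8) of order 24, S_4 x C_2 (6T11) of order 48, PGL(2,5) (6T14) of order 120, S_6 (6T16) of order 720; the others are excluded. The observed types are precisely the cycle types that occur in S_4 (6T8) (apart from the identity). Each of the other remaining candidates has further cycle types, and by the Chebotarev density theorem the matching factorization patterns would occur for a proportion of primes equal to their share of the group: S_4 x C_2 (6T11) additionally contains elements of type 6, 4+2, 2+1+1+1+1 (17 of its 48 elements, about 35% of primes); PGL(2,5) (6T14) additionally contains elements of type 6, 5+1 (44 of its 120 elements, about 37% of primes); S_6 (6T16) additionally contains elements of type 6, 5+1, 4+2, 3+2+1, 3+1+1+1, 2+1+1+1+1 (529 of its 720 elements, about 73% of primes). None of the 22 primes tested shows any such pattern (for each of these groups the chance of that is below 10^-4), which rules them out. Hence G = S_4 (6T8), of order 24.

S_4, S_4(6c), the S_4-action on 6 points not in A_6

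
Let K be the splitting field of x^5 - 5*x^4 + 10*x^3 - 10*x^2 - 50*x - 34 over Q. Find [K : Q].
60

The degree of the splitting field over Q equals the order of the Galois group, so first determine the group. The polynomial f is an irreducible quintic over Q, so G = Gal(f/Q) is a transitive subgroup of S_5: one of C_5 (5T1, order 5), D_5 (5T2, order 10), F_20 (5T3, order 20), A_5 (5T4, order 60) or S_5 (5T5, order 120). The discriminant of f is 58564000000 = 242000^2, a perfect square, so G is contained in A_5. The transitive groups of degree 5 contained in A_5 are: C_5 (5T1, order 5), D_5 (5T2, order 10), A_5 (5T4, order 60). By Dedekind's theorem, for a prime p not dividing disc(f) the degrees of the irreducible factors of f mod p form the cycle type of an element of G. Factoring f modulo the 3 such primes p <= 13 (skipping 2, 5, 11, which divide the discriminant), each new pattern first appears at: mod 3: f = (x^5 + x^4 + x^3 + 2x^2 + x + 2), pattern 5; mod 13: f = (x + 4)(x + 6)(x^3 + 11x^2 + 6x + 4), pattern 3+1+1. No other pattern occurs in this range, so the set of observed cycle types is {5, 3+1+1}. Among the candidates above, the only group containing elements of all these cycle types is A_5 (5T4) — each of C_5 (5T1), D_5 (5T2) lacks at least one of them. Hence G = A_5 (5T4), of order 60. The Galois group A_5 (5T4) has order 60, so the splitting field has degree 60 over Q.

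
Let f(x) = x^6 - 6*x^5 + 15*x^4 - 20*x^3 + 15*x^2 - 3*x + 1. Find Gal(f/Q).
6T13: (S_3 x S_3) : C_2

The polynomial f is an irreducible sextic over Q, so G = Gal(f/Q) is one of the 16 transitive subgroups 6T1, ..., 6T16 of S_6. The discriminant of f is -9059283, which is not a perfect square, so G is not contained in A_6. The transitive groups of degree 6 not contained in A_6 are: C_6 (6T1, order 6), S_3 (6T2, order 6), D_6 (6T3, order 12), C_3 x S_3 (6T5, order 18), A_4 x C_2 (6T6, order 24), S_4 (6T8, order 24), S_3 x S_3 (6T9, order 36), S_4 x C_2 (6T11, order 48), (S_3 x S_3) : C_2 (6T13, order 72), PGL(2,5) (6T14, order 120), S_6 (6T16, order 720). By Dedekind's theorem, for a prime p not dividing disc(f) the degrees of the irreducible factors of f mod p form the cycle type of an element of G. Factoring f modulo the 28 such primes p <= 127 (skipping 3, 17, 43, which divide the discriminant), each new pattern first appears at: mod 2: f = (x^6 + x^4 + x^2 + x + 1), pattern 6; mod 7: f = (x + 5)(x^2 + x + 4)(x^3 + 2x^2 + x + 6), pattern 3+2+1; mod 11: f = (x^2 + 1)(x^4 + 5x^3 + 3x^2 + 8x + 1), pattern 4+2; mod 13: f = (x + 4)(x + 9)(x^2 + 8x + 10)(x^2 + 12x + 3), pattern 2+2+1+1; mod 61: f = (x + 1)(x + 3)(x + 9)(x + 20)(x^2 + 22x + 27), pattern 2+1+1+1+1; mod 97: f = (x + 9)(x + 11)(x + 48)(x^3 + 23x^2 + 11x + 96), pattern 3+1+1+1; mod 113: f = (x^2 + 2x + 7)(x^2 + 43x + 61)(x^2 + 62x + 9), pattern 2+2+2; mod 127: f = (x^3 + 36x^2 + 70x + 126)(x^3 + 85x^2 + 60x + 126), pattern 3+3. No other pattern occurs in this range, so the set of observed cycle types is {6, 3+2+1, 4+2, 2+2+1+1, 2+1+1+1+1, 3+1+1+1, 2+2+2, 3+3}. The candidates containing elements of all these cycle types are (S_3 x S_3) : C_2 (6T13) of order 72, S_6 (6T16) of order 720; the others are excluded. The observed types are precisely the cycle types that occur in (S_3 x S_3) : C_2 (6T13) (apart from the identity). Each of the other remaining candidates has further cycle types, and by the Chebotarev density theorem the matching factorization patterns would occur for a proportion of primes equal to their share of the group: S_6 (6T16) additionally contains elements of type 5+1, 4+1+1 (234 of its 720 elements, about 32% of primes). None of the 28 primes tested shows any such pattern (for each of these groups the chance of that is below 10^-4), which rules them out. Hence G = (S_3 x S_3) : C_2 (6T13), of order 72.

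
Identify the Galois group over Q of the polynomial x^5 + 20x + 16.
A_5 (also written A5)

The polynomial f is an irreducible quintic over Q, so G = Gal(f/Q) is a transitive subgroup of S_5: one of C_5 (5T1, order 5), D_5 (5T2, order 10), F_20 (5T3, order 20), A_5 (5T4, order 60) or S_5 (5T5, order 120). The discriminant of f is 1024000000 = 32000^2, a perfect square, so G is contained in A_5. The transitive groups of degree 5 contained in A_5 are: C_5 (5T1, order 5), D_5 (5T2, order 10), A_5 (5T4, order 60). By Dedekind's theorem, for a prime p not dividing disc(f) the degrees of the irreducible factors of f mod p form the cycle type of an element of G. Factoring f modulo the 2 such primes p <= 7 (skipping 2, 5, which divide the discriminant), each new pattern first appears at: mod 3: f = (x^5 + 2x + 1), pattern 5; mod 7: f = (x + 2)(x + 3)(x^3 + 2x^2 + 5x + 5), pattern 3+1+1. No other pattern occurs in this range, so the set of observed cycle types is {5, 3+1+1}. Among the candidates above, the only group containing elements of all these cycle types is A_5 (5T4) — each of C_5 (5T1), D_5 (5T2) lacks at least one of them. Hence G = A_5 (5T4), of order 60.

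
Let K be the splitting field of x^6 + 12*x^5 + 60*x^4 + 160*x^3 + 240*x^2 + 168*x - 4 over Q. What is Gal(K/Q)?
A_6

The polynomial f is an irreducible sextic over Q, so G = Gal(f/Q) is one of the 16 transitive subgroups 6T1, ..., 6T16 of S_6. The discriminant of f is 746496000000 = 864000^2, a perfect square, so G is contained in A_6. The transitive groups of degree 6 contained in A_6 are: A_4 (6T4, order 12), S_4 (6T7, order 24), (C_3 x C_3) : C_4 (6T10, order 36), PSL(2,5) (6T12, order 60), A_6 (6T15, order 360). By Dedekind's theorem, for a prime p not dividing disc(f) the degrees of the irreducible factors of f mod p form the cycle type of an element of G. Factoring f modulo the 6 such primes p <= 23 (skipping 2, 3, 5, which divide the discriminant), each new pattern first appears at: mod 7: f = (x + 6)(x^5 + 6x^4 + 3x^3 + 2x^2 + 4x + 4), pattern 5+1; mod 23: f = (x + 4)(x + 13)(x + 18)(x^3 + x + 17), pattern 3+1+1+1. No other pattern occurs in this range, so the set of observed cycle types is {5+1, 3+1+1+1}. Among the candidates above, the only group containing elements of all these cycle types is A_6 (6T15) — each of A_4 (6T4), S_4 (6T7), (C_3 x C_3) : C_4 (6T10), PSL(2,5) (6T12) lacks at least one of them. Hence G = A_6 (6T15), of order 360.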